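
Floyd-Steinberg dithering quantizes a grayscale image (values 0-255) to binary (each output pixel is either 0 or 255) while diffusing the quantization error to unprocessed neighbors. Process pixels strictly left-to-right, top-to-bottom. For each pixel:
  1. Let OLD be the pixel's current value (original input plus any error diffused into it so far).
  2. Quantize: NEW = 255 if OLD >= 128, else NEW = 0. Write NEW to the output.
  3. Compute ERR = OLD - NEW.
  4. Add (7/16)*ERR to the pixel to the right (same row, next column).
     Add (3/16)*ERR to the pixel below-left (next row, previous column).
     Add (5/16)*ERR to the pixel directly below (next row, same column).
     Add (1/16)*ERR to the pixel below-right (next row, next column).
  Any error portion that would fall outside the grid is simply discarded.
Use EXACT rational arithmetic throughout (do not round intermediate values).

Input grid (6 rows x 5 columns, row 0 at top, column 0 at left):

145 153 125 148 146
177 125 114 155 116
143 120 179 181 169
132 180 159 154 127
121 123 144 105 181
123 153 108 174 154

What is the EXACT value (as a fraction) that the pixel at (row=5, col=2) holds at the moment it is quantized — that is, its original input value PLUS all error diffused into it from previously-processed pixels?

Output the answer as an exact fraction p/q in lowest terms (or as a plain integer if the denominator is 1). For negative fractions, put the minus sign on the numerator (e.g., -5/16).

(0,0): OLD=145 → NEW=255, ERR=-110
(0,1): OLD=839/8 → NEW=0, ERR=839/8
(0,2): OLD=21873/128 → NEW=255, ERR=-10767/128
(0,3): OLD=227735/2048 → NEW=0, ERR=227735/2048
(0,4): OLD=6378273/32768 → NEW=255, ERR=-1977567/32768
(1,0): OLD=20773/128 → NEW=255, ERR=-11867/128
(1,1): OLD=96835/1024 → NEW=0, ERR=96835/1024
(1,2): OLD=5127871/32768 → NEW=255, ERR=-3227969/32768
(1,3): OLD=17049651/131072 → NEW=255, ERR=-16373709/131072
(1,4): OLD=103677369/2097152 → NEW=0, ERR=103677369/2097152
(2,0): OLD=2158737/16384 → NEW=255, ERR=-2019183/16384
(2,1): OLD=37417739/524288 → NEW=0, ERR=37417739/524288
(2,2): OLD=1358342497/8388608 → NEW=255, ERR=-780752543/8388608
(2,3): OLD=14006322451/134217728 → NEW=0, ERR=14006322451/134217728
(2,4): OLD=477379073733/2147483648 → NEW=255, ERR=-70229256507/2147483648
(3,0): OLD=896480193/8388608 → NEW=0, ERR=896480193/8388608
(3,1): OLD=15025946093/67108864 → NEW=255, ERR=-2086814227/67108864
(3,2): OLD=301372205951/2147483648 → NEW=255, ERR=-246236124289/2147483648
(3,3): OLD=534711526775/4294967296 → NEW=0, ERR=534711526775/4294967296
(3,4): OLD=12216263986259/68719476736 → NEW=255, ERR=-5307202581421/68719476736
(4,0): OLD=159521525743/1073741824 → NEW=255, ERR=-114282639377/1073741824
(4,1): OLD=1783191148207/34359738368 → NEW=0, ERR=1783191148207/34359738368
(4,2): OLD=83712913052577/549755813888 → NEW=255, ERR=-56474819488863/549755813888
(4,3): OLD=680072098273711/8796093022208 → NEW=0, ERR=680072098273711/8796093022208
(4,4): OLD=27932469634956105/140737488355328 → NEW=255, ERR=-7955589895652535/140737488355328
(5,0): OLD=54684316252525/549755813888 → NEW=0, ERR=54684316252525/549755813888
(5,1): OLD=821655284097223/4398046511104 → NEW=255, ERR=-299846576234297/4398046511104
(5,2): OLD=8980524344748351/140737488355328 → NEW=0, ERR=8980524344748351/140737488355328
Target (5,2): original=108, with diffused error = 8980524344748351/140737488355328

Answer: 8980524344748351/140737488355328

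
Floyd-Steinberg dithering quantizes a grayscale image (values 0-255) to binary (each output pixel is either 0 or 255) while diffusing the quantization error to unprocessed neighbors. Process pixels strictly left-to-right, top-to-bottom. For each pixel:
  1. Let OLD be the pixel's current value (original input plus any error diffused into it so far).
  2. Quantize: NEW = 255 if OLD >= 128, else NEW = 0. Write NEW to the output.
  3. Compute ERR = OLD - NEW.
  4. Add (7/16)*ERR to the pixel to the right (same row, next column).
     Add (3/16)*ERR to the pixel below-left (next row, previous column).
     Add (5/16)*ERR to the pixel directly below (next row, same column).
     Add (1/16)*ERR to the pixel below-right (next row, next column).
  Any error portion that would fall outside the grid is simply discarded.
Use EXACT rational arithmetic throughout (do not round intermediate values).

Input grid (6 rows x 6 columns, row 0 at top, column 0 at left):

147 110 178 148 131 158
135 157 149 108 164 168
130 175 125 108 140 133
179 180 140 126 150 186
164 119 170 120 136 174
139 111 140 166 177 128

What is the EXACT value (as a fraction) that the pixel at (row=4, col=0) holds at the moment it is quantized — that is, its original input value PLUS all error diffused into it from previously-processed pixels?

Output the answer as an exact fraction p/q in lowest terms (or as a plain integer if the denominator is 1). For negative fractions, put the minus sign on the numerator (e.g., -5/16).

(0,0): OLD=147 → NEW=255, ERR=-108
(0,1): OLD=251/4 → NEW=0, ERR=251/4
(0,2): OLD=13149/64 → NEW=255, ERR=-3171/64
(0,3): OLD=129355/1024 → NEW=0, ERR=129355/1024
(0,4): OLD=3051789/16384 → NEW=255, ERR=-1126131/16384
(0,5): OLD=33535835/262144 → NEW=0, ERR=33535835/262144
(1,0): OLD=7233/64 → NEW=0, ERR=7233/64
(1,1): OLD=107527/512 → NEW=255, ERR=-23033/512
(1,2): OLD=2317395/16384 → NEW=255, ERR=-1860525/16384
(1,3): OLD=5361527/65536 → NEW=0, ERR=5361527/65536
(1,4): OLD=881620517/4194304 → NEW=255, ERR=-187927003/4194304
(1,5): OLD=12353377395/67108864 → NEW=255, ERR=-4759382925/67108864
(2,0): OLD=1285181/8192 → NEW=255, ERR=-803779/8192
(2,1): OLD=27207087/262144 → NEW=0, ERR=27207087/262144
(2,2): OLD=618441037/4194304 → NEW=255, ERR=-451106483/4194304
(2,3): OLD=2382812581/33554432 → NEW=0, ERR=2382812581/33554432
(2,4): OLD=159861126127/1073741824 → NEW=255, ERR=-113943038993/1073741824
(2,5): OLD=1058461381753/17179869184 → NEW=0, ERR=1058461381753/17179869184
(3,0): OLD=703797037/4194304 → NEW=255, ERR=-365750483/4194304
(3,1): OLD=4965527401/33554432 → NEW=255, ERR=-3590852759/33554432
(3,2): OLD=21306321963/268435456 → NEW=0, ERR=21306321963/268435456
(3,3): OLD=2685178168481/17179869184 → NEW=255, ERR=-1695688473439/17179869184
(3,4): OLD=12320903897409/137438953472 → NEW=0, ERR=12320903897409/137438953472
(3,5): OLD=523018399093551/2199023255552 → NEW=255, ERR=-37732531072209/2199023255552
(4,0): OLD=62644251971/536870912 → NEW=0, ERR=62644251971/536870912
Target (4,0): original=164, with diffused error = 62644251971/536870912

Answer: 62644251971/536870912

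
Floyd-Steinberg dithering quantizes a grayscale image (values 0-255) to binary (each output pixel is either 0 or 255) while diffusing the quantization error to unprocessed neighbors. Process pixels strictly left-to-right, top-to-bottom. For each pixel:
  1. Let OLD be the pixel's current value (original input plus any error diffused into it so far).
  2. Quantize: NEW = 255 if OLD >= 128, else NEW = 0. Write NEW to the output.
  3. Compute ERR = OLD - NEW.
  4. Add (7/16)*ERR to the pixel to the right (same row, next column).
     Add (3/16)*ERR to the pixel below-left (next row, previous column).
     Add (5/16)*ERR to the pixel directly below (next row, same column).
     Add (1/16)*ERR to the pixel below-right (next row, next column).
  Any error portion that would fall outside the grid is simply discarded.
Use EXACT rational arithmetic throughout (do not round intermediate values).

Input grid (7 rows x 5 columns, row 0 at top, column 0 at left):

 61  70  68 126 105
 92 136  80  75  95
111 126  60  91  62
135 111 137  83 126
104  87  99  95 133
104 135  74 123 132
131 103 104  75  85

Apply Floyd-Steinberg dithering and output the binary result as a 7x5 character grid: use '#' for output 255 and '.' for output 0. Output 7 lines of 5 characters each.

Answer: ...#.
##..#
..#..
#.#.#
.#..#
.#.#.
#...#

Derivation:
(0,0): OLD=61 → NEW=0, ERR=61
(0,1): OLD=1547/16 → NEW=0, ERR=1547/16
(0,2): OLD=28237/256 → NEW=0, ERR=28237/256
(0,3): OLD=713755/4096 → NEW=255, ERR=-330725/4096
(0,4): OLD=4566205/65536 → NEW=0, ERR=4566205/65536
(1,0): OLD=33073/256 → NEW=255, ERR=-32207/256
(1,1): OLD=277847/2048 → NEW=255, ERR=-244393/2048
(1,2): OLD=3484195/65536 → NEW=0, ERR=3484195/65536
(1,3): OLD=24375463/262144 → NEW=0, ERR=24375463/262144
(1,4): OLD=639244821/4194304 → NEW=255, ERR=-430302699/4194304
(2,0): OLD=1615789/32768 → NEW=0, ERR=1615789/32768
(2,1): OLD=117846335/1048576 → NEW=0, ERR=117846335/1048576
(2,2): OLD=2277669245/16777216 → NEW=255, ERR=-2000520835/16777216
(2,3): OLD=13952450343/268435456 → NEW=0, ERR=13952450343/268435456
(2,4): OLD=251218735185/4294967296 → NEW=0, ERR=251218735185/4294967296
(3,0): OLD=2876989405/16777216 → NEW=255, ERR=-1401200675/16777216
(3,1): OLD=12120679577/134217728 → NEW=0, ERR=12120679577/134217728
(3,2): OLD=670084379619/4294967296 → NEW=255, ERR=-425132280861/4294967296
(3,3): OLD=510688687787/8589934592 → NEW=0, ERR=510688687787/8589934592
(3,4): OLD=23850794714807/137438953472 → NEW=255, ERR=-11196138420553/137438953472
(4,0): OLD=203652311123/2147483648 → NEW=0, ERR=203652311123/2147483648
(4,1): OLD=9134931348691/68719476736 → NEW=255, ERR=-8388535218989/68719476736
(4,2): OLD=34583638598333/1099511627776 → NEW=0, ERR=34583638598333/1099511627776
(4,3): OLD=1862642718597843/17592186044416 → NEW=0, ERR=1862642718597843/17592186044416
(4,4): OLD=44355032776136005/281474976710656 → NEW=255, ERR=-27421086285081275/281474976710656
(5,0): OLD=121767973411417/1099511627776 → NEW=0, ERR=121767973411417/1099511627776
(5,1): OLD=1382129505723467/8796093022208 → NEW=255, ERR=-860874214939573/8796093022208
(5,2): OLD=14984063495033507/281474976710656 → NEW=0, ERR=14984063495033507/281474976710656
(5,3): OLD=183608192186390605/1125899906842624 → NEW=255, ERR=-103496284058478515/1125899906842624
(5,4): OLD=1224214023130908735/18014398509481984 → NEW=0, ERR=1224214023130908735/18014398509481984
(6,0): OLD=20724707266185929/140737488355328 → NEW=255, ERR=-15163352264422711/140737488355328
(6,1): OLD=189968747205334727/4503599627370496 → NEW=0, ERR=189968747205334727/4503599627370496
(6,2): OLD=8339773083233725437/72057594037927936 → NEW=0, ERR=8339773083233725437/72057594037927936
(6,3): OLD=130255202061735959071/1152921504606846976 → NEW=0, ERR=130255202061735959071/1152921504606846976
(6,4): OLD=2765527953223472396697/18446744073709551616 → NEW=255, ERR=-1938391785572463265383/18446744073709551616
Row 0: ...#.
Row 1: ##..#
Row 2: ..#..
Row 3: #.#.#
Row 4: .#..#
Row 5: .#.#.
Row 6: #...#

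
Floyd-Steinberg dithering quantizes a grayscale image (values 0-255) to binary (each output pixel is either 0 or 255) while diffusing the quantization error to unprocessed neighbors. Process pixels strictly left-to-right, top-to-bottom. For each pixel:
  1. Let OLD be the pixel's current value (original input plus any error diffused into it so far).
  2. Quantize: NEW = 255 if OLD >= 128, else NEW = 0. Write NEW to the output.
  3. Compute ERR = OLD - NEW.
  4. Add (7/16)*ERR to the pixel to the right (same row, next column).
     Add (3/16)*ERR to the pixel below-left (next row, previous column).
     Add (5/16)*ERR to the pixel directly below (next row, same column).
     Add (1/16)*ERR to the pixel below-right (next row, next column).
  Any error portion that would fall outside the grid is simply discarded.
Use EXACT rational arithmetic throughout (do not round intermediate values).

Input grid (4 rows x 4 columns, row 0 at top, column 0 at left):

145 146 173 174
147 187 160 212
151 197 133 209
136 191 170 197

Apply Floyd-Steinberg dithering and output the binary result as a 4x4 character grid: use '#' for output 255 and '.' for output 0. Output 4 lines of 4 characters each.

Answer: #.##
##.#
.###
#.#.

Derivation:
(0,0): OLD=145 → NEW=255, ERR=-110
(0,1): OLD=783/8 → NEW=0, ERR=783/8
(0,2): OLD=27625/128 → NEW=255, ERR=-5015/128
(0,3): OLD=321247/2048 → NEW=255, ERR=-200993/2048
(1,0): OLD=16765/128 → NEW=255, ERR=-15875/128
(1,1): OLD=152683/1024 → NEW=255, ERR=-108437/1024
(1,2): OLD=2921031/32768 → NEW=0, ERR=2921031/32768
(1,3): OLD=114232993/524288 → NEW=255, ERR=-19460447/524288
(2,0): OLD=1513673/16384 → NEW=0, ERR=1513673/16384
(2,1): OLD=111825331/524288 → NEW=255, ERR=-21868109/524288
(2,2): OLD=135298687/1048576 → NEW=255, ERR=-132088193/1048576
(2,3): OLD=2480689315/16777216 → NEW=255, ERR=-1797500765/16777216
(3,0): OLD=1317434041/8388608 → NEW=255, ERR=-821660999/8388608
(3,1): OLD=15739394279/134217728 → NEW=0, ERR=15739394279/134217728
(3,2): OLD=341973282329/2147483648 → NEW=255, ERR=-205635047911/2147483648
(3,3): OLD=3908506014255/34359738368 → NEW=0, ERR=3908506014255/34359738368
Row 0: #.##
Row 1: ##.#
Row 2: .###
Row 3: #.#.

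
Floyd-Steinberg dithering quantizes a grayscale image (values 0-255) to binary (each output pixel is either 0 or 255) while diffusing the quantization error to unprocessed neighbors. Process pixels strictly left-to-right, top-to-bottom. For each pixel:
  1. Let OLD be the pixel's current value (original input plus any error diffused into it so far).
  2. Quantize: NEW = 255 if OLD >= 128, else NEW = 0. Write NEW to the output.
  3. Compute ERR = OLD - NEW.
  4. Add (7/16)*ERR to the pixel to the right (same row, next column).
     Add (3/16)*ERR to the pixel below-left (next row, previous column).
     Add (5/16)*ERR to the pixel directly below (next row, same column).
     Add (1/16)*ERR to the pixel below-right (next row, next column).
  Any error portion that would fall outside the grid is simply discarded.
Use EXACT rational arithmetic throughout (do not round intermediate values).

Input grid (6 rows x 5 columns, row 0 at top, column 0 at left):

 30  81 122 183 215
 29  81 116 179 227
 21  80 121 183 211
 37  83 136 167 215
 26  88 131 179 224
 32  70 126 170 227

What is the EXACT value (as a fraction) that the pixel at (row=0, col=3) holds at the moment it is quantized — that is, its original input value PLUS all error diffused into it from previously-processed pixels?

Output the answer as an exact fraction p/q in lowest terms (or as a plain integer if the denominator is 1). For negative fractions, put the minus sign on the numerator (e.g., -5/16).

Answer: 292513/2048

Derivation:
(0,0): OLD=30 → NEW=0, ERR=30
(0,1): OLD=753/8 → NEW=0, ERR=753/8
(0,2): OLD=20887/128 → NEW=255, ERR=-11753/128
(0,3): OLD=292513/2048 → NEW=255, ERR=-229727/2048
Target (0,3): original=183, with diffused error = 292513/2048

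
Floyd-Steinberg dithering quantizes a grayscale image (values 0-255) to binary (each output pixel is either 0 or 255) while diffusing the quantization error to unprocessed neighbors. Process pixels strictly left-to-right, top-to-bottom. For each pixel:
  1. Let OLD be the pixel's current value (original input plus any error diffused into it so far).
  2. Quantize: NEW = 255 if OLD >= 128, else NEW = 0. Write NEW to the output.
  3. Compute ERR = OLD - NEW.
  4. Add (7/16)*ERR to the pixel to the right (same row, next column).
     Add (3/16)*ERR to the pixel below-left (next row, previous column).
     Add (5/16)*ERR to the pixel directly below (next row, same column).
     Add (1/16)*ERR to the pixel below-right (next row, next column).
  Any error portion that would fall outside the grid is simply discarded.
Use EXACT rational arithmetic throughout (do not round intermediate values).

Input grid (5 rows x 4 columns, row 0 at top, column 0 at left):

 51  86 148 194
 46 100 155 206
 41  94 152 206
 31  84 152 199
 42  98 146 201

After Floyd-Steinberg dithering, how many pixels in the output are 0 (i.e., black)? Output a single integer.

(0,0): OLD=51 → NEW=0, ERR=51
(0,1): OLD=1733/16 → NEW=0, ERR=1733/16
(0,2): OLD=50019/256 → NEW=255, ERR=-15261/256
(0,3): OLD=687797/4096 → NEW=255, ERR=-356683/4096
(1,0): OLD=21055/256 → NEW=0, ERR=21055/256
(1,1): OLD=331449/2048 → NEW=255, ERR=-190791/2048
(1,2): OLD=5639725/65536 → NEW=0, ERR=5639725/65536
(1,3): OLD=223043275/1048576 → NEW=255, ERR=-44343605/1048576
(2,0): OLD=1613315/32768 → NEW=0, ERR=1613315/32768
(2,1): OLD=112935249/1048576 → NEW=0, ERR=112935249/1048576
(2,2): OLD=445143221/2097152 → NEW=255, ERR=-89630539/2097152
(2,3): OLD=6021834369/33554432 → NEW=255, ERR=-2534545791/33554432
(3,0): OLD=1117029843/16777216 → NEW=0, ERR=1117029843/16777216
(3,1): OLD=38077491469/268435456 → NEW=255, ERR=-30373549811/268435456
(3,2): OLD=350938960115/4294967296 → NEW=0, ERR=350938960115/4294967296
(3,3): OLD=14326075941157/68719476736 → NEW=255, ERR=-3197390626523/68719476736
(4,0): OLD=178630364439/4294967296 → NEW=0, ERR=178630364439/4294967296
(4,1): OLD=3446906903237/34359738368 → NEW=0, ERR=3446906903237/34359738368
(4,2): OLD=219492710478629/1099511627776 → NEW=255, ERR=-60882754604251/1099511627776
(4,3): OLD=2943899236365459/17592186044416 → NEW=255, ERR=-1542108204960621/17592186044416
Output grid:
  Row 0: ..##  (2 black, running=2)
  Row 1: .#.#  (2 black, running=4)
  Row 2: ..##  (2 black, running=6)
  Row 3: .#.#  (2 black, running=8)
  Row 4: ..##  (2 black, running=10)

Answer: 10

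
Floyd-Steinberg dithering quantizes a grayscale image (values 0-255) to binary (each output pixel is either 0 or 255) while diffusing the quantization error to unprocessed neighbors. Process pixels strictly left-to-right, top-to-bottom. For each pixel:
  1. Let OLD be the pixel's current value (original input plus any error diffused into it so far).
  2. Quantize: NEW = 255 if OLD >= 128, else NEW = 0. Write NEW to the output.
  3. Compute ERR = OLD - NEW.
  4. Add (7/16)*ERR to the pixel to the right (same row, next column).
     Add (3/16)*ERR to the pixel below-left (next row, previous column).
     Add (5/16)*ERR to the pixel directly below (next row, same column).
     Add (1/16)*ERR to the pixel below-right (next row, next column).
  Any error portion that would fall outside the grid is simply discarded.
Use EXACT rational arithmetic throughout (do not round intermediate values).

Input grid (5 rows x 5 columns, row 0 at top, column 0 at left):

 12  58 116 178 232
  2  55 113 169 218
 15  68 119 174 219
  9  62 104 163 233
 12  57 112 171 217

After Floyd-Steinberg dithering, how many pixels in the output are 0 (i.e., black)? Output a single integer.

Answer: 13

Derivation:
(0,0): OLD=12 → NEW=0, ERR=12
(0,1): OLD=253/4 → NEW=0, ERR=253/4
(0,2): OLD=9195/64 → NEW=255, ERR=-7125/64
(0,3): OLD=132397/1024 → NEW=255, ERR=-128723/1024
(0,4): OLD=2900027/16384 → NEW=255, ERR=-1277893/16384
(1,0): OLD=1127/64 → NEW=0, ERR=1127/64
(1,1): OLD=31921/512 → NEW=0, ERR=31921/512
(1,2): OLD=1406885/16384 → NEW=0, ERR=1406885/16384
(1,3): OLD=9548753/65536 → NEW=255, ERR=-7162927/65536
(1,4): OLD=144652947/1048576 → NEW=255, ERR=-122733933/1048576
(2,0): OLD=263723/8192 → NEW=0, ERR=263723/8192
(2,1): OLD=31134441/262144 → NEW=0, ERR=31134441/262144
(2,2): OLD=760002491/4194304 → NEW=255, ERR=-309545029/4194304
(2,3): OLD=6105345857/67108864 → NEW=0, ERR=6105345857/67108864
(2,4): OLD=231277184647/1073741824 → NEW=255, ERR=-42526980473/1073741824
(3,0): OLD=173347739/4194304 → NEW=0, ERR=173347739/4194304
(3,1): OLD=3535665055/33554432 → NEW=0, ERR=3535665055/33554432
(3,2): OLD=162691312613/1073741824 → NEW=255, ERR=-111112852507/1073741824
(3,3): OLD=288016488645/2147483648 → NEW=255, ERR=-259591841595/2147483648
(3,4): OLD=5958777411273/34359738368 → NEW=255, ERR=-2802955872567/34359738368
(4,0): OLD=23983355669/536870912 → NEW=0, ERR=23983355669/536870912
(4,1): OLD=1591764395317/17179869184 → NEW=0, ERR=1591764395317/17179869184
(4,2): OLD=28619704454267/274877906944 → NEW=0, ERR=28619704454267/274877906944
(4,3): OLD=690549274774453/4398046511104 → NEW=255, ERR=-430952585557067/4398046511104
(4,4): OLD=9927813537624179/70368744177664 → NEW=255, ERR=-8016216227680141/70368744177664
Output grid:
  Row 0: ..###  (2 black, running=2)
  Row 1: ...##  (3 black, running=5)
  Row 2: ..#.#  (3 black, running=8)
  Row 3: ..###  (2 black, running=10)
  Row 4: ...##  (3 black, running=13)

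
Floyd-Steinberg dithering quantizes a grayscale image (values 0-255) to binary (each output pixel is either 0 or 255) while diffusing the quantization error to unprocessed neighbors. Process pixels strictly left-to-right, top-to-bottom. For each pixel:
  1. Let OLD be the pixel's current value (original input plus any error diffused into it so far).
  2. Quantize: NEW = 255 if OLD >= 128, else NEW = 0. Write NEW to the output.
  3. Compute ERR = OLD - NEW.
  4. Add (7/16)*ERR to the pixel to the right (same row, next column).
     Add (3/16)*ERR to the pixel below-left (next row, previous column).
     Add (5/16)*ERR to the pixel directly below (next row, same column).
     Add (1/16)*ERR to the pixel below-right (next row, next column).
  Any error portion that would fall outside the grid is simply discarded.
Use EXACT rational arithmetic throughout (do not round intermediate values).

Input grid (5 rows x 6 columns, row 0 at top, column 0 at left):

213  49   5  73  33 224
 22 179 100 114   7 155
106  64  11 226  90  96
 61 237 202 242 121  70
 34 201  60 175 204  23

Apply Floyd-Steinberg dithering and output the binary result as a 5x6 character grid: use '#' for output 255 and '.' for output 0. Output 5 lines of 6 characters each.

(0,0): OLD=213 → NEW=255, ERR=-42
(0,1): OLD=245/8 → NEW=0, ERR=245/8
(0,2): OLD=2355/128 → NEW=0, ERR=2355/128
(0,3): OLD=165989/2048 → NEW=0, ERR=165989/2048
(0,4): OLD=2243267/32768 → NEW=0, ERR=2243267/32768
(0,5): OLD=133143381/524288 → NEW=255, ERR=-550059/524288
(1,0): OLD=1871/128 → NEW=0, ERR=1871/128
(1,1): OLD=200489/1024 → NEW=255, ERR=-60631/1024
(1,2): OLD=3177053/32768 → NEW=0, ERR=3177053/32768
(1,3): OLD=25655001/131072 → NEW=255, ERR=-7768359/131072
(1,4): OLD=61510571/8388608 → NEW=0, ERR=61510571/8388608
(1,5): OLD=21764593469/134217728 → NEW=255, ERR=-12460927171/134217728
(2,0): OLD=1629651/16384 → NEW=0, ERR=1629651/16384
(2,1): OLD=56678721/524288 → NEW=0, ERR=56678721/524288
(2,2): OLD=618926595/8388608 → NEW=0, ERR=618926595/8388608
(2,3): OLD=16588837547/67108864 → NEW=255, ERR=-523922773/67108864
(2,4): OLD=145521874049/2147483648 → NEW=0, ERR=145521874049/2147483648
(2,5): OLD=3336060534167/34359738368 → NEW=0, ERR=3336060534167/34359738368
(3,0): OLD=942485411/8388608 → NEW=0, ERR=942485411/8388608
(3,1): OLD=22816229095/67108864 → NEW=255, ERR=5703468775/67108864
(3,2): OLD=143630150821/536870912 → NEW=255, ERR=6728068261/536870912
(3,3): OLD=9014625783151/34359738368 → NEW=255, ERR=252892499311/34359738368
(3,4): OLD=44836192021135/274877906944 → NEW=255, ERR=-25257674249585/274877906944
(3,5): OLD=283128757275137/4398046511104 → NEW=0, ERR=283128757275137/4398046511104
(4,0): OLD=91317044781/1073741824 → NEW=0, ERR=91317044781/1073741824
(4,1): OLD=4709657063625/17179869184 → NEW=255, ERR=328790421705/17179869184
(4,2): OLD=43420250091403/549755813888 → NEW=0, ERR=43420250091403/549755813888
(4,3): OLD=1718832925872855/8796093022208 → NEW=255, ERR=-524170794790185/8796093022208
(4,4): OLD=22763537204496455/140737488355328 → NEW=255, ERR=-13124522326112185/140737488355328
(4,5): OLD=-7711588619790191/2251799813685248 → NEW=0, ERR=-7711588619790191/2251799813685248
Row 0: #....#
Row 1: .#.#.#
Row 2: ...#..
Row 3: .####.
Row 4: .#.##.

Answer: #....#
.#.#.#
...#..
.####.
.#.##.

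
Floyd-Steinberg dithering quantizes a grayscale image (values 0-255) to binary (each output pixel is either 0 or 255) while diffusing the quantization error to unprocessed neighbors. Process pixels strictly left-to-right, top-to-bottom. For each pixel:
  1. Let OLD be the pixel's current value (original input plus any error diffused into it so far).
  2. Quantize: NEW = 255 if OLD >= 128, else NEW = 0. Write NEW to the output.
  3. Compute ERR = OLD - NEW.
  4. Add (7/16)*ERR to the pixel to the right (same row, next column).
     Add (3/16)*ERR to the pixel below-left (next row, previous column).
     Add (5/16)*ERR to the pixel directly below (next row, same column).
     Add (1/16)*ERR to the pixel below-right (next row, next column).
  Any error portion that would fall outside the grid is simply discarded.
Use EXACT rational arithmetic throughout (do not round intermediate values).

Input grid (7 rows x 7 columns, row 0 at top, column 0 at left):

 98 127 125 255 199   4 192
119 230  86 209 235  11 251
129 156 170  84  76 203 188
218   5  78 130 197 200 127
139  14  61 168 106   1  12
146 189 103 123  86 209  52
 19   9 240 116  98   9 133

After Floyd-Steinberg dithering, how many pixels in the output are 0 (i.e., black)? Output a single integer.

(0,0): OLD=98 → NEW=0, ERR=98
(0,1): OLD=1359/8 → NEW=255, ERR=-681/8
(0,2): OLD=11233/128 → NEW=0, ERR=11233/128
(0,3): OLD=600871/2048 → NEW=255, ERR=78631/2048
(0,4): OLD=7071249/32768 → NEW=255, ERR=-1284591/32768
(0,5): OLD=-6894985/524288 → NEW=0, ERR=-6894985/524288
(0,6): OLD=1562347841/8388608 → NEW=255, ERR=-576747199/8388608
(1,0): OLD=17109/128 → NEW=255, ERR=-15531/128
(1,1): OLD=177043/1024 → NEW=255, ERR=-84077/1024
(1,2): OLD=2601167/32768 → NEW=0, ERR=2601167/32768
(1,3): OLD=33274179/131072 → NEW=255, ERR=-149181/131072
(1,4): OLD=1863823113/8388608 → NEW=255, ERR=-275271927/8388608
(1,5): OLD=-1530602087/67108864 → NEW=0, ERR=-1530602087/67108864
(1,6): OLD=234842537175/1073741824 → NEW=255, ERR=-38961627945/1073741824
(2,0): OLD=1240065/16384 → NEW=0, ERR=1240065/16384
(2,1): OLD=89525083/524288 → NEW=255, ERR=-44168357/524288
(2,2): OLD=1280140625/8388608 → NEW=255, ERR=-858954415/8388608
(2,3): OLD=2526976649/67108864 → NEW=0, ERR=2526976649/67108864
(2,4): OLD=41807075577/536870912 → NEW=0, ERR=41807075577/536870912
(2,5): OLD=3798244644979/17179869184 → NEW=255, ERR=-582621996941/17179869184
(2,6): OLD=44089928157013/274877906944 → NEW=255, ERR=-26003938113707/274877906944
(3,0): OLD=1894621873/8388608 → NEW=255, ERR=-244473167/8388608
(3,1): OLD=-3257821027/67108864 → NEW=0, ERR=-3257821027/67108864
(3,2): OLD=14258159367/536870912 → NEW=0, ERR=14258159367/536870912
(3,3): OLD=347006455665/2147483648 → NEW=255, ERR=-200601874575/2147483648
(3,4): OLD=48505414815409/274877906944 → NEW=255, ERR=-21588451455311/274877906944
(3,5): OLD=312636895316323/2199023255552 → NEW=255, ERR=-248114034849437/2199023255552
(3,6): OLD=1616883871178877/35184372088832 → NEW=0, ERR=1616883871178877/35184372088832
(4,0): OLD=129697723775/1073741824 → NEW=0, ERR=129697723775/1073741824
(4,1): OLD=942032943667/17179869184 → NEW=0, ERR=942032943667/17179869184
(4,2): OLD=19994641255261/274877906944 → NEW=0, ERR=19994641255261/274877906944
(4,3): OLD=346491963077135/2199023255552 → NEW=255, ERR=-214258967088625/2199023255552
(4,4): OLD=208217094735133/17592186044416 → NEW=0, ERR=208217094735133/17592186044416
(4,5): OLD=-14283803680984963/562949953421312 → NEW=0, ERR=-14283803680984963/562949953421312
(4,6): OLD=73933282062851451/9007199254740992 → NEW=0, ERR=73933282062851451/9007199254740992
(5,0): OLD=53334091146825/274877906944 → NEW=255, ERR=-16759775123895/274877906944
(5,1): OLD=441230770638467/2199023255552 → NEW=255, ERR=-119520159527293/2199023255552
(5,2): OLD=1532469087096293/17592186044416 → NEW=0, ERR=1532469087096293/17592186044416
(5,3): OLD=19341327693040921/140737488355328 → NEW=255, ERR=-16546731837567719/140737488355328
(5,4): OLD=246923672995807571/9007199254740992 → NEW=0, ERR=246923672995807571/9007199254740992
(5,5): OLD=15517121361519337827/72057594037927936 → NEW=255, ERR=-2857565118152285853/72057594037927936
(5,6): OLD=41077966823838024557/1152921504606846976 → NEW=0, ERR=41077966823838024557/1152921504606846976
(6,0): OLD=-360448413849871/35184372088832 → NEW=0, ERR=-360448413849871/35184372088832
(6,1): OLD=31361228378469/562949953421312 → NEW=0, ERR=31361228378469/562949953421312
(6,2): OLD=2177984460782094607/9007199254740992 → NEW=255, ERR=-118851349176858353/9007199254740992
(6,3): OLD=6057921688060163665/72057594037927936 → NEW=0, ERR=6057921688060163665/72057594037927936
(6,4): OLD=18528010516554115307/144115188075855872 → NEW=255, ERR=-18221362442789132053/144115188075855872
(6,5): OLD=-928140678970010855905/18446744073709551616 → NEW=0, ERR=-928140678970010855905/18446744073709551616
(6,6): OLD=35312387311723906633705/295147905179352825856 → NEW=0, ERR=35312387311723906633705/295147905179352825856
Output grid:
  Row 0: .#.##.#  (3 black, running=3)
  Row 1: ##.##.#  (2 black, running=5)
  Row 2: .##..##  (3 black, running=8)
  Row 3: #..###.  (3 black, running=11)
  Row 4: ...#...  (6 black, running=17)
  Row 5: ##.#.#.  (3 black, running=20)
  Row 6: ..#.#..  (5 black, running=25)

Answer: 25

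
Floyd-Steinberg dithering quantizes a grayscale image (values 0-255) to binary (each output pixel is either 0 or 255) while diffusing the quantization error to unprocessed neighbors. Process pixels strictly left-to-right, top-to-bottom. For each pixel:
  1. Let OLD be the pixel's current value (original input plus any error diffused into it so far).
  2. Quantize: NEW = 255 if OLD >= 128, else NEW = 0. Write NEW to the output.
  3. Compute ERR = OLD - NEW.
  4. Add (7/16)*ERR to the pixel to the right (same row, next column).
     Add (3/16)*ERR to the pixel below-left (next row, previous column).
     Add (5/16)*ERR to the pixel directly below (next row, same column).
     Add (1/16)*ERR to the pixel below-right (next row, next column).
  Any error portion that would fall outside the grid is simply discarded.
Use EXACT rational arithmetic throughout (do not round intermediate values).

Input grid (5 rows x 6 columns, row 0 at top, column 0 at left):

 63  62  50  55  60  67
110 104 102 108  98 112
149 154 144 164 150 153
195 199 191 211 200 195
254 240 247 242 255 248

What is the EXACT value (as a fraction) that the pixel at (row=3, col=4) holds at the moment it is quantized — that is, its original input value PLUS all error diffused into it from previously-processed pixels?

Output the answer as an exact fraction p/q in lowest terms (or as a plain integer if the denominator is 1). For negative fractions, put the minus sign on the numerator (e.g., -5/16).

Answer: 101532107397307/549755813888

Derivation:
(0,0): OLD=63 → NEW=0, ERR=63
(0,1): OLD=1433/16 → NEW=0, ERR=1433/16
(0,2): OLD=22831/256 → NEW=0, ERR=22831/256
(0,3): OLD=385097/4096 → NEW=0, ERR=385097/4096
(0,4): OLD=6627839/65536 → NEW=0, ERR=6627839/65536
(0,5): OLD=116649465/1048576 → NEW=0, ERR=116649465/1048576
(1,0): OLD=37499/256 → NEW=255, ERR=-27781/256
(1,1): OLD=215389/2048 → NEW=0, ERR=215389/2048
(1,2): OLD=13048737/65536 → NEW=255, ERR=-3662943/65536
(1,3): OLD=36035405/262144 → NEW=255, ERR=-30811315/262144
(1,4): OLD=1760210695/16777216 → NEW=0, ERR=1760210695/16777216
(1,5): OLD=53414929921/268435456 → NEW=255, ERR=-15036111359/268435456
(2,0): OLD=4417359/32768 → NEW=255, ERR=-3938481/32768
(2,1): OLD=122703445/1048576 → NEW=0, ERR=122703445/1048576
(2,2): OLD=2722351167/16777216 → NEW=255, ERR=-1555838913/16777216
(2,3): OLD=13807920135/134217728 → NEW=0, ERR=13807920135/134217728
(2,4): OLD=901713711253/4294967296 → NEW=255, ERR=-193502949227/4294967296
(2,5): OLD=8407284325219/68719476736 → NEW=0, ERR=8407284325219/68719476736
(3,0): OLD=3009510495/16777216 → NEW=255, ERR=-1268679585/16777216
(3,1): OLD=23835077619/134217728 → NEW=255, ERR=-10390443021/134217728
(3,2): OLD=166166260233/1073741824 → NEW=255, ERR=-107637904887/1073741824
(3,3): OLD=12716411866651/68719476736 → NEW=255, ERR=-4807054701029/68719476736
(3,4): OLD=101532107397307/549755813888 → NEW=255, ERR=-38655625144133/549755813888
Target (3,4): original=200, with diffused error = 101532107397307/549755813888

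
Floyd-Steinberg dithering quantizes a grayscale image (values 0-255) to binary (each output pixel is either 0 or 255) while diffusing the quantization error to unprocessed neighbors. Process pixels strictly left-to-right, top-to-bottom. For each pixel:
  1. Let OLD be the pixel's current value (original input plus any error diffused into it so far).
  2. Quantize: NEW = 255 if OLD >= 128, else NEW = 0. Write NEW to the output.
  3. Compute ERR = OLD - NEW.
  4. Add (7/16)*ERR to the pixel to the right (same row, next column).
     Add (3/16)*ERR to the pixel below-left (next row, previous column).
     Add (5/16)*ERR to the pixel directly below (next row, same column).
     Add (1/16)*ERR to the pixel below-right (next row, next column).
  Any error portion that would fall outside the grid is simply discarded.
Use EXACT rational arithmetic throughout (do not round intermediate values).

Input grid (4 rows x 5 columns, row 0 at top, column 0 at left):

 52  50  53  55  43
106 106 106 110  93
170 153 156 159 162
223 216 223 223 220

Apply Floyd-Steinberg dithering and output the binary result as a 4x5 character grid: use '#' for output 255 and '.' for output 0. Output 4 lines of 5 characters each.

Answer: .....
#.##.
#.#.#
#####

Derivation:
(0,0): OLD=52 → NEW=0, ERR=52
(0,1): OLD=291/4 → NEW=0, ERR=291/4
(0,2): OLD=5429/64 → NEW=0, ERR=5429/64
(0,3): OLD=94323/1024 → NEW=0, ERR=94323/1024
(0,4): OLD=1364773/16384 → NEW=0, ERR=1364773/16384
(1,0): OLD=8697/64 → NEW=255, ERR=-7623/64
(1,1): OLD=49039/512 → NEW=0, ERR=49039/512
(1,2): OLD=3215035/16384 → NEW=255, ERR=-962885/16384
(1,3): OLD=8781407/65536 → NEW=255, ERR=-7930273/65536
(1,4): OLD=75337789/1048576 → NEW=0, ERR=75337789/1048576
(2,0): OLD=1234837/8192 → NEW=255, ERR=-854123/8192
(2,1): OLD=31156407/262144 → NEW=0, ERR=31156407/262144
(2,2): OLD=725320165/4194304 → NEW=255, ERR=-344227355/4194304
(2,3): OLD=6380585439/67108864 → NEW=0, ERR=6380585439/67108864
(2,4): OLD=234597766489/1073741824 → NEW=255, ERR=-39206398631/1073741824
(3,0): OLD=892139333/4194304 → NEW=255, ERR=-177408187/4194304
(3,1): OLD=7138088417/33554432 → NEW=255, ERR=-1418291743/33554432
(3,2): OLD=219167950459/1073741824 → NEW=255, ERR=-54636214661/1073741824
(3,3): OLD=469170345219/2147483648 → NEW=255, ERR=-78437985021/2147483648
(3,4): OLD=6822191293551/34359738368 → NEW=255, ERR=-1939541990289/34359738368
Row 0: .....
Row 1: #.##.
Row 2: #.#.#
Row 3: #####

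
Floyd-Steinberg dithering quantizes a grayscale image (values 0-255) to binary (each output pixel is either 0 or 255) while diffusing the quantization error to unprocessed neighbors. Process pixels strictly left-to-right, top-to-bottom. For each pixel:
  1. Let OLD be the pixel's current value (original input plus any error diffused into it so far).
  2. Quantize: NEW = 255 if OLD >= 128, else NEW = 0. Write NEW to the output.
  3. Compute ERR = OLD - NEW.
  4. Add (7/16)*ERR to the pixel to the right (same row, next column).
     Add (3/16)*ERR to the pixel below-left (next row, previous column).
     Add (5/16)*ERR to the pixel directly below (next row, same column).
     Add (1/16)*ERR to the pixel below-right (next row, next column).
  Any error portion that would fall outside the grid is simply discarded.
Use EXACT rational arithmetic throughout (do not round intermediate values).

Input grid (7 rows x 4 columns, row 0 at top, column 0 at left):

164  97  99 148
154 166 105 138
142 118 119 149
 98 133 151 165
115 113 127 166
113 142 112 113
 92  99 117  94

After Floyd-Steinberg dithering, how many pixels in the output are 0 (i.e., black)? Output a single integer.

(0,0): OLD=164 → NEW=255, ERR=-91
(0,1): OLD=915/16 → NEW=0, ERR=915/16
(0,2): OLD=31749/256 → NEW=0, ERR=31749/256
(0,3): OLD=828451/4096 → NEW=255, ERR=-216029/4096
(1,0): OLD=34889/256 → NEW=255, ERR=-30391/256
(1,1): OLD=306175/2048 → NEW=255, ERR=-216065/2048
(1,2): OLD=5982443/65536 → NEW=0, ERR=5982443/65536
(1,3): OLD=177426013/1048576 → NEW=255, ERR=-89960867/1048576
(2,0): OLD=2789221/32768 → NEW=0, ERR=2789221/32768
(2,1): OLD=138377895/1048576 → NEW=255, ERR=-129008985/1048576
(2,2): OLD=148939171/2097152 → NEW=0, ERR=148939171/2097152
(2,3): OLD=5334014071/33554432 → NEW=255, ERR=-3222366089/33554432
(3,0): OLD=1703415573/16777216 → NEW=0, ERR=1703415573/16777216
(3,1): OLD=42307727115/268435456 → NEW=255, ERR=-26143314165/268435456
(3,2): OLD=450494845685/4294967296 → NEW=0, ERR=450494845685/4294967296
(3,3): OLD=12734890706483/68719476736 → NEW=255, ERR=-4788575861197/68719476736
(4,0): OLD=551764542385/4294967296 → NEW=255, ERR=-543452118095/4294967296
(4,1): OLD=1828614917523/34359738368 → NEW=0, ERR=1828614917523/34359738368
(4,2): OLD=180219757217843/1099511627776 → NEW=255, ERR=-100155707865037/1099511627776
(4,3): OLD=1951453539917397/17592186044416 → NEW=0, ERR=1951453539917397/17592186044416
(5,0): OLD=45870166998113/549755813888 → NEW=0, ERR=45870166998113/549755813888
(5,1): OLD=2993260277256903/17592186044416 → NEW=255, ERR=-1492747164069177/17592186044416
(5,2): OLD=620441314732195/8796093022208 → NEW=0, ERR=620441314732195/8796093022208
(5,3): OLD=48647627148301251/281474976710656 → NEW=255, ERR=-23128491912916029/281474976710656
(6,0): OLD=28756683084870901/281474976710656 → NEW=0, ERR=28756683084870901/281474976710656
(6,1): OLD=610781263295565827/4503599627370496 → NEW=255, ERR=-537636641683910653/4503599627370496
(6,2): OLD=4763300890542934437/72057594037927936 → NEW=0, ERR=4763300890542934437/72057594037927936
(6,3): OLD=117195913268597781123/1152921504606846976 → NEW=0, ERR=117195913268597781123/1152921504606846976
Output grid:
  Row 0: #..#  (2 black, running=2)
  Row 1: ##.#  (1 black, running=3)
  Row 2: .#.#  (2 black, running=5)
  Row 3: .#.#  (2 black, running=7)
  Row 4: #.#.  (2 black, running=9)
  Row 5: .#.#  (2 black, running=11)
  Row 6: .#..  (3 black, running=14)

Answer: 14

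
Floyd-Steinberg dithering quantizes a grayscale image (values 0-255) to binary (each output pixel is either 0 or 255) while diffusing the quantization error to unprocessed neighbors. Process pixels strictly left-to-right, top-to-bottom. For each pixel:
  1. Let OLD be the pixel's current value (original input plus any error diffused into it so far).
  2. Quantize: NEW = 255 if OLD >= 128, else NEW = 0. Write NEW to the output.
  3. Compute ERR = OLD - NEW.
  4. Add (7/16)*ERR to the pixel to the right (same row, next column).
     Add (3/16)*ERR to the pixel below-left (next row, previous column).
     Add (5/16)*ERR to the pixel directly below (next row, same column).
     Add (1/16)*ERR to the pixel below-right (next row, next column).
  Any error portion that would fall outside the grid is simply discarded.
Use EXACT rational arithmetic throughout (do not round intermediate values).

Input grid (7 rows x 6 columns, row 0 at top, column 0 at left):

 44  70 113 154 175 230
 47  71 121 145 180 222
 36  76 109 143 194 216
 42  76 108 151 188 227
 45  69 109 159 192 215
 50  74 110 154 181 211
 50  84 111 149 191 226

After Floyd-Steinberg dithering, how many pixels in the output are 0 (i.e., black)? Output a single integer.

(0,0): OLD=44 → NEW=0, ERR=44
(0,1): OLD=357/4 → NEW=0, ERR=357/4
(0,2): OLD=9731/64 → NEW=255, ERR=-6589/64
(0,3): OLD=111573/1024 → NEW=0, ERR=111573/1024
(0,4): OLD=3648211/16384 → NEW=255, ERR=-529709/16384
(0,5): OLD=56585157/262144 → NEW=255, ERR=-10261563/262144
(1,0): OLD=4959/64 → NEW=0, ERR=4959/64
(1,1): OLD=59513/512 → NEW=0, ERR=59513/512
(1,2): OLD=2714637/16384 → NEW=255, ERR=-1463283/16384
(1,3): OLD=8354457/65536 → NEW=0, ERR=8354457/65536
(1,4): OLD=944300795/4194304 → NEW=255, ERR=-125246725/4194304
(1,5): OLD=13064910189/67108864 → NEW=255, ERR=-4047850131/67108864
(2,0): OLD=671811/8192 → NEW=0, ERR=671811/8192
(2,1): OLD=35730033/262144 → NEW=255, ERR=-31116687/262144
(2,2): OLD=253023827/4194304 → NEW=0, ERR=253023827/4194304
(2,3): OLD=6645409979/33554432 → NEW=255, ERR=-1910970181/33554432
(2,4): OLD=167944006897/1073741824 → NEW=255, ERR=-105860158223/1073741824
(2,5): OLD=2613939464103/17179869184 → NEW=255, ERR=-1766927177817/17179869184
(3,0): OLD=190300467/4194304 → NEW=0, ERR=190300467/4194304
(3,1): OLD=2523040343/33554432 → NEW=0, ERR=2523040343/33554432
(3,2): OLD=38024223749/268435456 → NEW=255, ERR=-30426817531/268435456
(3,3): OLD=1183647751999/17179869184 → NEW=0, ERR=1183647751999/17179869184
(3,4): OLD=22607284922751/137438953472 → NEW=255, ERR=-12439648212609/137438953472
(3,5): OLD=327873554156817/2199023255552 → NEW=255, ERR=-232877376008943/2199023255552
(4,0): OLD=39340330749/536870912 → NEW=0, ERR=39340330749/536870912
(4,1): OLD=911728584121/8589934592 → NEW=0, ERR=911728584121/8589934592
(4,2): OLD=37832050336283/274877906944 → NEW=255, ERR=-32261815934437/274877906944
(4,3): OLD=462353553456999/4398046511104 → NEW=0, ERR=462353553456999/4398046511104
(4,4): OLD=13662679610751127/70368744177664 → NEW=255, ERR=-4281350154553193/70368744177664
(4,5): OLD=168469548843005121/1125899906842624 → NEW=255, ERR=-118634927401863999/1125899906842624
(5,0): OLD=12754359885883/137438953472 → NEW=0, ERR=12754359885883/137438953472
(5,1): OLD=573249855223595/4398046511104 → NEW=255, ERR=-548252005107925/4398046511104
(5,2): OLD=1587859122236777/35184372088832 → NEW=0, ERR=1587859122236777/35184372088832
(5,3): OLD=211503822298763443/1125899906842624 → NEW=255, ERR=-75600653946105677/1125899906842624
(5,4): OLD=268918908463580459/2251799813685248 → NEW=0, ERR=268918908463580459/2251799813685248
(5,5): OLD=8161156051282118295/36028797018963968 → NEW=255, ERR=-1026187188553693545/36028797018963968
(6,0): OLD=3914378775300705/70368744177664 → NEW=0, ERR=3914378775300705/70368744177664
(6,1): OLD=94173470188244109/1125899906842624 → NEW=0, ERR=94173470188244109/1125899906842624
(6,2): OLD=636428877570536869/4503599627370496 → NEW=255, ERR=-511989027408939611/4503599627370496
(6,3): OLD=7457404659294361857/72057594037927936 → NEW=0, ERR=7457404659294361857/72057594037927936
(6,4): OLD=304441300365268254257/1152921504606846976 → NEW=255, ERR=10446316690522275377/1152921504606846976
(6,5): OLD=4215584908456776820663/18446744073709551616 → NEW=255, ERR=-488334830339158841417/18446744073709551616
Output grid:
  Row 0: ..#.##  (3 black, running=3)
  Row 1: ..#.##  (3 black, running=6)
  Row 2: .#.###  (2 black, running=8)
  Row 3: ..#.##  (3 black, running=11)
  Row 4: ..#.##  (3 black, running=14)
  Row 5: .#.#.#  (3 black, running=17)
  Row 6: ..#.##  (3 black, running=20)

Answer: 20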